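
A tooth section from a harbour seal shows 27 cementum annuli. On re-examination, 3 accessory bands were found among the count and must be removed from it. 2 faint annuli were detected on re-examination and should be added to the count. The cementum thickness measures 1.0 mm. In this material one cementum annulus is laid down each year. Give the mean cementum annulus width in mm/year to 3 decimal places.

0.038 mm/year

Correcting the raw count gives 27 − 3 + 2 = 26 true cementum annuli.
Mean rate = 1.0 mm / 26 years ≈ 0.038 mm/year.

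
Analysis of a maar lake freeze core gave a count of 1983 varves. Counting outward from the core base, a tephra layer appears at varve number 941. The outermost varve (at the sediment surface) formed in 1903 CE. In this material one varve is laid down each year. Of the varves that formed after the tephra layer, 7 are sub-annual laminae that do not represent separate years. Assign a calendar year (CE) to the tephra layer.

868 CE

1983 − 941 = 1042 varves lie beyond the tephra layer toward the sediment surface.
1042 − 7 false = 1035 true varves after the tephra layer.
Counting back 1035 years from 1903 CE places the tephra layer in 1903 − 1035 = 868 CE.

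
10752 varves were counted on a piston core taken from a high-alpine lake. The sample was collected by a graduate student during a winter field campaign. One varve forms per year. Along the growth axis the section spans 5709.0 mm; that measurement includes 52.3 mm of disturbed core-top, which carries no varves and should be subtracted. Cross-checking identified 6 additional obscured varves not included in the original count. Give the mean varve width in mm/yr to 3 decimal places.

0.526 mm/yr

True varve count = 10752 + 6 = 10758.
Removing the 52.3 mm offcut leaves 5709.0 − 52.3 = 5656.7 mm.
Mean rate = 5656.7 mm / 10758 years ≈ 0.526 mm/yr.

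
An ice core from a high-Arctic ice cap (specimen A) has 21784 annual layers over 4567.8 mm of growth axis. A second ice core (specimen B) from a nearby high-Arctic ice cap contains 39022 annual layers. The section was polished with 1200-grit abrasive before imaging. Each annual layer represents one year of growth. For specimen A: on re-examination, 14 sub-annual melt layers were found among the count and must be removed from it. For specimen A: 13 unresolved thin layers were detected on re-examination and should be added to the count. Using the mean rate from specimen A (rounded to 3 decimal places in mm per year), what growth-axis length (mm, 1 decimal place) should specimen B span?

Specimen A: after corrections the count is 21784 − 14 + 13 = 21783 annual layers.
A: Extension rate ≈ 4567.8 / 21783 = 0.210 mm/year.
B's length ≈ 0.210 × 39022 = 8194.6 mm.

8194.6 mm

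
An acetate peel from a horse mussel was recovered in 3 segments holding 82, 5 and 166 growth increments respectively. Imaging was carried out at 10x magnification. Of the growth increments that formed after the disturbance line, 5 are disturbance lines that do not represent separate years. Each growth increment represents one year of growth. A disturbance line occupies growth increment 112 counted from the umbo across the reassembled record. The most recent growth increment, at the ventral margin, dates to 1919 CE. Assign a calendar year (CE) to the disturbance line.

Total growth increments = 82 + 5 + 166 = 253.
Between growth increment 112 and the ventral margin there are 253 − 112 = 141 growth increments.
Excluding 5 false growth increments: 141 − 5 = 136.
1919 − 136 = 1783 CE.

1783 CE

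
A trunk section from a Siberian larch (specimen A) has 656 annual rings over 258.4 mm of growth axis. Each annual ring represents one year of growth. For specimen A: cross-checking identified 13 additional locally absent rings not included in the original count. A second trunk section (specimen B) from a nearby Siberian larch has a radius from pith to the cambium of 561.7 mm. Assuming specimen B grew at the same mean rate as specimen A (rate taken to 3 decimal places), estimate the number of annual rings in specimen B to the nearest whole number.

1455 annual rings

Specimen A: after corrections the count is 656 + 13 = 669 annual rings.
A: 258.4 mm over 669 years gives 258.4 / 669 ≈ 0.386 mm per year.
Specimen B: 561.7 mm / 0.386 mm per year = 1455.18 years ≈ 1455 annual rings.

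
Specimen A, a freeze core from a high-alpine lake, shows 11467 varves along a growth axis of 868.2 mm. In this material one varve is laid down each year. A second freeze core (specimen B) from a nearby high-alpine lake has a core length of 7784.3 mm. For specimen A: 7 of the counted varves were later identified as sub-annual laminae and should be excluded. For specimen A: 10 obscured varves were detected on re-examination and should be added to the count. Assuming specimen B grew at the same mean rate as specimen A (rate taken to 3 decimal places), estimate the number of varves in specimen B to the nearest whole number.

Specimen A: after corrections the count is 11467 − 7 + 10 = 11470 varves.
A: Extension rate ≈ 868.2 / 11470 = 0.076 mm per year.
For B, 7784.3 / 0.076 = 102425.00 years ≈ 102425 varves.

102425 varves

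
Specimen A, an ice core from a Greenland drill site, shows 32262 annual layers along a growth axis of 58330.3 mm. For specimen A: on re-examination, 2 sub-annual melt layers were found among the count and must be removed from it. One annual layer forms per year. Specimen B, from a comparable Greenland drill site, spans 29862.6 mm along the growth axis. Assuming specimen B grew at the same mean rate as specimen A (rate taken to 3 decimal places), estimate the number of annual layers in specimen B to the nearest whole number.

Specimen A: adjusted count: 32262 − 2 = 32260 annual layers.
A: Extension rate ≈ 58330.3 / 32260 = 1.808 mm per year.
For B, 29862.6 / 1.808 = 16516.92 years ≈ 16517 annual layers.

16517 annual layers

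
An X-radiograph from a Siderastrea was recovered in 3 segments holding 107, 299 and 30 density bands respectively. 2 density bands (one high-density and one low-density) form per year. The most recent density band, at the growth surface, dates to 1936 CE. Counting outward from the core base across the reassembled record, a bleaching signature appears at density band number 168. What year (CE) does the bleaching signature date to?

Total density bands = 107 + 299 + 30 = 436.
436 − 168 = 268 density bands lie beyond the bleaching signature toward the growth surface.
With 2 density bands per year, 268 / 2 = 134 years.
1936 − 134 = 1802 CE.

1802 CE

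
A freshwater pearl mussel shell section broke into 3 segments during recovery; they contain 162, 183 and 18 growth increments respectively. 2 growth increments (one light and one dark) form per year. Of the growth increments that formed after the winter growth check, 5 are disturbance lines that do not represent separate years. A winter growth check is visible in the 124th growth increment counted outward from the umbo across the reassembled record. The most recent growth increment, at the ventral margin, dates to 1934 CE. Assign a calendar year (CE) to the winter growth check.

Total growth increments = 162 + 183 + 18 = 363.
The winter growth check sits at growth increment 124 from the umbo, so 363 − 124 = 239 growth increments formed after it.
239 − 5 false = 234 true growth increments after the winter growth check.
234 growth increments at 2 per year is 234 / 2 = 117 years.
Counting back 117 years from 1934 CE places the winter growth check in 1934 − 117 = 1817 CE.

1817 CE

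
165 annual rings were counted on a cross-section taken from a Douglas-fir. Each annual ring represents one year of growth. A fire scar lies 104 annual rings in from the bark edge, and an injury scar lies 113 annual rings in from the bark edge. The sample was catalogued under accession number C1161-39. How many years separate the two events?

Separation: 113 − 104 = 9 annual rings.
That is 9 years at one annual ring per year.

9 years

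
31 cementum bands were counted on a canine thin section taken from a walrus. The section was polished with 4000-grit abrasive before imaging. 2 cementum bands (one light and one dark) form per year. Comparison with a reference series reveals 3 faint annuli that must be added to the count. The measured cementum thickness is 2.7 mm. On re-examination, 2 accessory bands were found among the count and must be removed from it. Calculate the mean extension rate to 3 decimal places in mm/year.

0.169 mm/year

After corrections the count is 31 − 2 + 3 = 32 cementum bands.
32 cementum bands at 2 per year is 32 / 2 = 16 years.
Extension rate ≈ 2.7 / 16 = 0.169 mm/year.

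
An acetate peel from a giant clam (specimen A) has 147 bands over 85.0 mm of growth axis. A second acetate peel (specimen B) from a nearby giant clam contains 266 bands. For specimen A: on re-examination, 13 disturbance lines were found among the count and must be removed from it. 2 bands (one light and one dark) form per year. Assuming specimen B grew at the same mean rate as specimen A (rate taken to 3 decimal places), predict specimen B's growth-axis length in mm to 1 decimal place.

Specimen A: correcting the raw count gives 147 − 13 = 134 true bands.
Specimen A: with 2 bands per year, 134 / 2 = 67 years.
A: Mean rate = 85.0 mm / 67 years ≈ 1.269 mm/yr.
Specimen B: dividing by 2 bands per year: 266 / 2 = 133 years. Length of B = 1.269 × 133 = 168.8 mm.

168.8 mm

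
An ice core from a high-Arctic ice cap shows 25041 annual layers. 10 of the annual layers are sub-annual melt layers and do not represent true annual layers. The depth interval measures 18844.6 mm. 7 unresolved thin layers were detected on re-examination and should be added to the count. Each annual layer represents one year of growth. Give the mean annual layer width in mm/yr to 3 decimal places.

Correcting the raw count gives 25041 − 10 + 7 = 25038 true annual layers.
Extension rate ≈ 18844.6 / 25038 = 0.753 mm/yr.

0.753 mm/yr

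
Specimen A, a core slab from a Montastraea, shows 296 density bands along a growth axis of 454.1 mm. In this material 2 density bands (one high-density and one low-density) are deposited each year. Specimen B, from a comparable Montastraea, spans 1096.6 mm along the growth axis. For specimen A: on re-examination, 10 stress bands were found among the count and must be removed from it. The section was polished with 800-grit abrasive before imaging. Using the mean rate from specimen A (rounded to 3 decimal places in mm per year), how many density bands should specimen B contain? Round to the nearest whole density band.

Specimen A: true density band count = 296 − 10 = 286.
Specimen A: dividing by 2 density bands per year: 286 / 2 = 143 years.
A: 454.1 mm over 143 years gives 454.1 / 143 ≈ 3.176 mm per year.
Specimen B: 1096.6 mm / 3.176 mm per year = 345.28 years; at 2 density bands per year that is 345.28 × 2 ≈ 691 density bands.

691 density bands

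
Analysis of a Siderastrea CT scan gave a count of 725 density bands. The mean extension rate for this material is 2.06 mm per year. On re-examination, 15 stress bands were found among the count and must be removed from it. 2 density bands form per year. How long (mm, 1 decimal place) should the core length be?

True density band count = 725 − 15 = 710.
With 2 density bands per year, 710 / 2 = 355 years.
Length ≈ 2.06 × 355 = 731.3 mm.

731.3 mm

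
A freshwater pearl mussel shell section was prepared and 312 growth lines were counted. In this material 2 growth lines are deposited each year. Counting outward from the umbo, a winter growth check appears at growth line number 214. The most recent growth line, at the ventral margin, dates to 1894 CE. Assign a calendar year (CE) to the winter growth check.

Between growth line 214 and the ventral margin there are 312 − 214 = 98 growth lines.
Dividing by 2 growth lines per year: 98 / 2 = 49 years.
The growth line at the ventral margin is 1894 CE, so the winter growth check dates to 1894 − 49 = 1845 CE.

1845 CE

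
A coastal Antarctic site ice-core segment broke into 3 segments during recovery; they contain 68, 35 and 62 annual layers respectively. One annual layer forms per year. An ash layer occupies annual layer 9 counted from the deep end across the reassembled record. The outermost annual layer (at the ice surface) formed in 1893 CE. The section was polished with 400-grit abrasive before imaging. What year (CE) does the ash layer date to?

1737 CE

Total annual layers = 68 + 35 + 62 = 165.
165 − 9 = 156 annual layers lie beyond the ash layer toward the ice surface.
The annual layer at the ice surface is 1893 CE, so the ash layer dates to 1893 − 156 = 1737 CE.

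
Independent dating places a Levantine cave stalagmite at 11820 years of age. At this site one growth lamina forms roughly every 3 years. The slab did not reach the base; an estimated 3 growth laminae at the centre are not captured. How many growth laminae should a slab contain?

Expected growth laminae: 11820 / 3 = 3940.
3940 − 3 missed = 3937 growth laminae expected in the prepared section.

3937 growth laminae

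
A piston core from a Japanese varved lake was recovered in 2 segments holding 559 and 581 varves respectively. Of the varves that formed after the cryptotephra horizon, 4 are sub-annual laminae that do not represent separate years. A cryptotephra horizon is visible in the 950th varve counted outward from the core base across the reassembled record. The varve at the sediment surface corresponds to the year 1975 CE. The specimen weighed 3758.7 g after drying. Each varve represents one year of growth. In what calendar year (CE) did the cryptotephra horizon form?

1789 CE

Total varves = 559 + 581 = 1140.
The cryptotephra horizon sits at varve 950 from the core base, so 1140 − 950 = 190 varves formed after it.
Removing the 4 false varves leaves 190 − 4 = 186 true varves beyond the cryptotephra horizon.
The varve at the sediment surface is 1975 CE, so the cryptotephra horizon dates to 1975 − 186 = 1789 CE.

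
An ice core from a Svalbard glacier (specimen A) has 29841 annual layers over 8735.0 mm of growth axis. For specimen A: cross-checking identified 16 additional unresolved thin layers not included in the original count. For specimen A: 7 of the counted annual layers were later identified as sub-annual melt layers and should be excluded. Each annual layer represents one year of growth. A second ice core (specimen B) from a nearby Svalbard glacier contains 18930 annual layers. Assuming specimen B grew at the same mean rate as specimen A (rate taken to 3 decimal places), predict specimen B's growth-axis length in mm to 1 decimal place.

5546.5 mm

Specimen A: correcting the raw count gives 29841 − 7 + 16 = 29850 true annual layers.
A: Extension rate ≈ 8735.0 / 29850 = 0.293 mm/year.
Length of B = 0.293 × 18930 = 5546.5 mm.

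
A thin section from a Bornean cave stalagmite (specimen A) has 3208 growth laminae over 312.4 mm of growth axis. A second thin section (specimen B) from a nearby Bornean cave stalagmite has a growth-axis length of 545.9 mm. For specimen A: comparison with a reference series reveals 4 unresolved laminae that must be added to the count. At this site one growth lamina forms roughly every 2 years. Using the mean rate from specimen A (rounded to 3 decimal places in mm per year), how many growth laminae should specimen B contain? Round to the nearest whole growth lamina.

5570 growth laminae

Specimen A: after corrections the count is 3208 + 4 = 3212 growth laminae.
Specimen A: multiplying by 2 years per growth lamina: 3212 × 2 = 6424 years.
A: Extension rate ≈ 312.4 / 6424 = 0.049 mm per year.
For B, 545.9 / 0.049 = 11140.82 years; at 2 years per growth lamina that is 11140.82 / 2 ≈ 5570 growth laminae.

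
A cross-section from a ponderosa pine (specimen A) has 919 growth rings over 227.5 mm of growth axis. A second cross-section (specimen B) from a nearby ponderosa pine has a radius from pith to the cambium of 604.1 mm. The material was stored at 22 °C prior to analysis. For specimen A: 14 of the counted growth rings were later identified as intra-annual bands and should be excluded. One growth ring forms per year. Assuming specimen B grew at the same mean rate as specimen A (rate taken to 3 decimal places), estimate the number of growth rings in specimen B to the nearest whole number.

2407 growth rings

Specimen A: adjusted count: 919 − 14 = 905 growth rings.
A: Extension rate ≈ 227.5 / 905 = 0.251 mm/year.
For B, 604.1 / 0.251 = 2406.77 years ≈ 2407 growth rings.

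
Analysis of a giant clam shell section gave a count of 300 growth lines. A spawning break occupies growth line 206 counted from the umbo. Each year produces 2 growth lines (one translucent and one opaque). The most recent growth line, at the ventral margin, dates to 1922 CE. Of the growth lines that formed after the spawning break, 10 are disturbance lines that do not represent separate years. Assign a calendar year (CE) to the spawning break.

1880 CE

The spawning break sits at growth line 206 from the umbo, so 300 − 206 = 94 growth lines formed after it.
Removing the 10 false growth lines leaves 94 − 10 = 84 true growth lines beyond the spawning break.
Dividing by 2 growth lines per year: 84 / 2 = 42 years.
Counting back 42 years from 1922 CE places the spawning break in 1922 − 42 = 1880 CE.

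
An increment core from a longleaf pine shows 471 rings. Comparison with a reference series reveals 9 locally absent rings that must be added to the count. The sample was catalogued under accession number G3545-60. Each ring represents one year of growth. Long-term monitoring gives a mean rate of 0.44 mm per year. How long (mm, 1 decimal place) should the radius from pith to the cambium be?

211.2 mm

Correcting the raw count gives 471 + 9 = 480 true rings.
Predicted length = 0.44 mm/year × 480 years = 211.2 mm.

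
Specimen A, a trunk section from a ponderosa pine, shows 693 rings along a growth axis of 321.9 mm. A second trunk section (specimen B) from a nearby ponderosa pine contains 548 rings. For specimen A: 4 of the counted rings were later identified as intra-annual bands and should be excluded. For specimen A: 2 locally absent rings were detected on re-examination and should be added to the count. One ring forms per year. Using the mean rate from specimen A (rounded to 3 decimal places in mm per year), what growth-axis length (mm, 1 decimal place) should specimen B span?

255.4 mm

Specimen A: adjusted count: 693 − 4 + 2 = 691 rings.
A: 321.9 mm over 691 years gives 321.9 / 691 ≈ 0.466 mm/year.
For B, 0.466 mm/year × 548 years = 255.4 mm.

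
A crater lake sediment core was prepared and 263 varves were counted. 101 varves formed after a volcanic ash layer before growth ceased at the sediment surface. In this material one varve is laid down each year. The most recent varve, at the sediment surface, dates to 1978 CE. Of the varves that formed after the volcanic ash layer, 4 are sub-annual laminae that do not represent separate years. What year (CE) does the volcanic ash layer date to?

1881 CE

101 varves post-date the volcanic ash layer.
Removing the 4 false varves leaves 101 − 4 = 97 true varves beyond the volcanic ash layer.
1978 − 97 = 1881 CE.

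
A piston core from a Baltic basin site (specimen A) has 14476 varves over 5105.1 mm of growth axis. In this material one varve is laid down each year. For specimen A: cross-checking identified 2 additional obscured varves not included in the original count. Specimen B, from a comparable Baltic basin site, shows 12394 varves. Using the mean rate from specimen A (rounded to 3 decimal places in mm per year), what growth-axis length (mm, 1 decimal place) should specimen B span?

Specimen A: true varve count = 14476 + 2 = 14478.
A: Mean rate = 5105.1 mm / 14478 years ≈ 0.353 mm/year.
For B, 0.353 mm/year × 12394 years = 4375.1 mm.

4375.1 mm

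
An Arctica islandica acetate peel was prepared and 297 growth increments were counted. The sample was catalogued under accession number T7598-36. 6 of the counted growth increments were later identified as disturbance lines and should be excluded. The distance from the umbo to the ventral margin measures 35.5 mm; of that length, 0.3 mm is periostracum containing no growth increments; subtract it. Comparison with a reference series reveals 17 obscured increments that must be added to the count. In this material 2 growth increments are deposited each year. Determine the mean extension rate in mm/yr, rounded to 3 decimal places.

Correcting the raw count gives 297 − 6 + 17 = 308 true growth increments.
Dividing by 2 growth increments per year: 308 / 2 = 154 years.
Removing the 0.3 mm offcut leaves 35.5 − 0.3 = 35.2 mm.
35.2 mm over 154 years gives 35.2 / 154 ≈ 0.229 mm/yr.

0.229 mm/yr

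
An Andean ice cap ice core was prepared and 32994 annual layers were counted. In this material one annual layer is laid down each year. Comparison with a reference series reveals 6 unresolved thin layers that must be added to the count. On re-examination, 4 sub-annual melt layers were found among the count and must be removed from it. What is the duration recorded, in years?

32996 yr

Correcting the raw count gives 32994 − 4 + 6 = 32996 true annual layers.
At one annual layer per year, that is 32996 years.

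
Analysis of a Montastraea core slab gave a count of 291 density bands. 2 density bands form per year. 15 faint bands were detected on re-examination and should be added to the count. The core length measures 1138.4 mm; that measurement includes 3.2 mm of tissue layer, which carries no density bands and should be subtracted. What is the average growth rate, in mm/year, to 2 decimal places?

7.42 mm/year

True density band count = 291 + 15 = 306.
Dividing by 2 density bands per year: 306 / 2 = 153 years.
Net length = 1138.4 − 3.2 = 1135.2 mm.
1135.2 mm over 153 years gives 1135.2 / 153 ≈ 7.42 mm/year.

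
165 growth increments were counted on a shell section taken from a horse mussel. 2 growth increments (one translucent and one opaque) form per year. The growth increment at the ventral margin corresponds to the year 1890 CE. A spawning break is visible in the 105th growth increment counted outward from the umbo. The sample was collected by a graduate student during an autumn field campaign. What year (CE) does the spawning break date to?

The spawning break sits at growth increment 105 from the umbo, so 165 − 105 = 60 growth increments formed after it.
Dividing by 2 growth increments per year: 60 / 2 = 30 years.
The growth increment at the ventral margin is 1890 CE, so the spawning break dates to 1890 − 30 = 1860 CE.

1860 CE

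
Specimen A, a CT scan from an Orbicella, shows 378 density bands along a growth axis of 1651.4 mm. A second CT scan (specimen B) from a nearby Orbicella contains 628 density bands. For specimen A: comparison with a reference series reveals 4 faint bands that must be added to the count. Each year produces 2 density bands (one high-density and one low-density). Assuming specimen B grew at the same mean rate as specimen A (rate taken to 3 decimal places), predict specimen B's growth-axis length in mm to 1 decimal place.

2714.8 mm

Specimen A: adjusted count: 378 + 4 = 382 density bands.
Specimen A: dividing by 2 density bands per year: 382 / 2 = 191 years.
A: 1651.4 mm over 191 years gives 1651.4 / 191 ≈ 8.646 mm per year.
Specimen B: 628 density bands at 2 per year is 628 / 2 = 314 years. For B, 8.646 mm/year × 314 years = 2714.8 mm.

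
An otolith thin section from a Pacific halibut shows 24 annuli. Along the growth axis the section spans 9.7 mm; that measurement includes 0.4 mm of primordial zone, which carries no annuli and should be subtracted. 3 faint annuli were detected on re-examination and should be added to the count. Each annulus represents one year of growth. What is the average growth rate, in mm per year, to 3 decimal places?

0.344 mm per year

True annulus count = 24 + 3 = 27.
Removing the 0.4 mm offcut leaves 9.7 − 0.4 = 9.3 mm.
Mean rate = 9.3 mm / 27 years ≈ 0.344 mm per year.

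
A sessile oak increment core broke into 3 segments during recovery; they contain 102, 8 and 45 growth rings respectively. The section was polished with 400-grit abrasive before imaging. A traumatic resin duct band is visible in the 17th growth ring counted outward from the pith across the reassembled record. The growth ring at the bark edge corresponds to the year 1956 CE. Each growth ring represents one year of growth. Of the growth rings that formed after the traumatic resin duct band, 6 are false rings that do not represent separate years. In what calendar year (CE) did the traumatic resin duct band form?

1824 CE

Total growth rings = 102 + 8 + 45 = 155.
The traumatic resin duct band sits at growth ring 17 from the pith, so 155 − 17 = 138 growth rings formed after it.
Excluding 6 false growth rings: 138 − 6 = 132.
The growth ring at the bark edge is 1956 CE, so the traumatic resin duct band dates to 1956 − 132 = 1824 CE.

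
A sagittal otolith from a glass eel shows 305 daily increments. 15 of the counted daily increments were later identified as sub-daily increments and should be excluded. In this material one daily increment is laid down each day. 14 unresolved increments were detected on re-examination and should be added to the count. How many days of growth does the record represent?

True daily increment count = 305 − 15 + 14 = 304.
One daily increment per day makes the duration 304 days.

304 days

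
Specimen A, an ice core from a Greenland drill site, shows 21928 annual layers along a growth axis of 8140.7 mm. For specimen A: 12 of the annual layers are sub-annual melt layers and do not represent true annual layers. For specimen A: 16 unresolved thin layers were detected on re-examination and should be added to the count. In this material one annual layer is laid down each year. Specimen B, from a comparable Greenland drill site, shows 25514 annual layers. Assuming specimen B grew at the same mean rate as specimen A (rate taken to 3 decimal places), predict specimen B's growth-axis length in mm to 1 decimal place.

Specimen A: adjusted count: 21928 − 12 + 16 = 21932 annual layers.
A: Extension rate ≈ 8140.7 / 21932 = 0.371 mm/yr.
For B, 0.371 mm/year × 25514 years = 9465.7 mm.

9465.7 mm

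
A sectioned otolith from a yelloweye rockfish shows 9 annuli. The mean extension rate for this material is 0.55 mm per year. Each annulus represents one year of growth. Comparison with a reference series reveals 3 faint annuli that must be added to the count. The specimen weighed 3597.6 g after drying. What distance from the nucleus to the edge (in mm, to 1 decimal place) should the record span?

6.6 mm

After corrections the count is 9 + 3 = 12 annuli.
Length ≈ 0.55 × 12 = 6.6 mm.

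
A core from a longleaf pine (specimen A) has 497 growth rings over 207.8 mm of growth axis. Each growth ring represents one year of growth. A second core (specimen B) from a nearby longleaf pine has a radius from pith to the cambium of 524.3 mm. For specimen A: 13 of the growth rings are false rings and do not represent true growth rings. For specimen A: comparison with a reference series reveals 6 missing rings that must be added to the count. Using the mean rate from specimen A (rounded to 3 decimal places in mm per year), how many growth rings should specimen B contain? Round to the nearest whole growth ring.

Specimen A: true growth ring count = 497 − 13 + 6 = 490.
A: Mean rate = 207.8 mm / 490 years ≈ 0.424 mm/year.
B spans 524.3 / 0.424 = 1236.56 years ≈ 1237 growth rings.

1237 growth rings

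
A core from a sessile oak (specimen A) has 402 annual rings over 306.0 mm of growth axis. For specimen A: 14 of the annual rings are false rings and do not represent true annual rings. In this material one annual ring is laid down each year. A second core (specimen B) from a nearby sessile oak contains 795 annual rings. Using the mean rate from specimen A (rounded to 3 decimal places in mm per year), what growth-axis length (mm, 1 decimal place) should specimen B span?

627.3 mm

Specimen A: adjusted count: 402 − 14 = 388 annual rings.
A: Mean rate = 306.0 mm / 388 years ≈ 0.789 mm per year.
For B, 0.789 mm/year × 795 years = 627.3 mm.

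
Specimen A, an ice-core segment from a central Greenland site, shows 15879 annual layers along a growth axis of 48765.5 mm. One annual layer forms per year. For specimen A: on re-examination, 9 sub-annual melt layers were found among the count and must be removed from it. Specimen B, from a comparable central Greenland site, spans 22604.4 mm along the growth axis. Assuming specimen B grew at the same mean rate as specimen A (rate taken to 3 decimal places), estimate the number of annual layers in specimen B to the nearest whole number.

Specimen A: after corrections the count is 15879 − 9 = 15870 annual layers.
A: 48765.5 mm over 15870 years gives 48765.5 / 15870 ≈ 3.073 mm/year.
B spans 22604.4 / 3.073 = 7355.81 years ≈ 7356 annual layers.

7356 annual layers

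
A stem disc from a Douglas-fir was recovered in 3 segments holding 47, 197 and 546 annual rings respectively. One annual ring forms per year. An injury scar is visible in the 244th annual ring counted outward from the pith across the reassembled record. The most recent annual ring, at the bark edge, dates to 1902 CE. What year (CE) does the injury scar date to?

1356 CE

Total annual rings = 47 + 197 + 546 = 790.
Between annual ring 244 and the bark edge there are 790 − 244 = 546 annual rings.
Counting back 546 years from 1902 CE places the injury scar in 1902 − 546 = 1356 CE.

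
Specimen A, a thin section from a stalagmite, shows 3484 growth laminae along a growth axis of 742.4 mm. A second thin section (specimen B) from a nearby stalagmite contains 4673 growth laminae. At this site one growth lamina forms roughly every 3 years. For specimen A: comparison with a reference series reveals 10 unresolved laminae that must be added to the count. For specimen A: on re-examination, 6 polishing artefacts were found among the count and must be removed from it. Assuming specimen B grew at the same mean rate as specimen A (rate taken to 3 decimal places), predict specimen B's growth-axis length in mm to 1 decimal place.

Specimen A: true growth lamina count = 3484 − 6 + 10 = 3488.
Specimen A: 3488 growth laminae at 3 years each span 3488 × 3 = 10464 years.
A: 742.4 mm over 10464 years gives 742.4 / 10464 ≈ 0.071 mm/year.
Specimen B: 4673 growth laminae at 3 years each span 4673 × 3 = 14019 years. For B, 0.071 mm/year × 14019 years = 995.3 mm.

995.3 mm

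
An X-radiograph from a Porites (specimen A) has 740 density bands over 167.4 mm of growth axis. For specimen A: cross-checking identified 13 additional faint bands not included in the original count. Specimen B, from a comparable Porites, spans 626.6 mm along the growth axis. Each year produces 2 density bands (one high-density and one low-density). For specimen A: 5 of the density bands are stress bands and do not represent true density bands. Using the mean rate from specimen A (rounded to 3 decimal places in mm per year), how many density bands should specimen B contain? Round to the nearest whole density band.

2797 density bands

Specimen A: correcting the raw count gives 740 − 5 + 13 = 748 true density bands.
Specimen A: dividing by 2 density bands per year: 748 / 2 = 374 years.
A: 167.4 mm over 374 years gives 167.4 / 374 ≈ 0.448 mm/year.
Specimen B: 626.6 mm / 0.448 mm per year = 1398.66 years; at 2 density bands per year that is 1398.66 × 2 ≈ 2797 density bands.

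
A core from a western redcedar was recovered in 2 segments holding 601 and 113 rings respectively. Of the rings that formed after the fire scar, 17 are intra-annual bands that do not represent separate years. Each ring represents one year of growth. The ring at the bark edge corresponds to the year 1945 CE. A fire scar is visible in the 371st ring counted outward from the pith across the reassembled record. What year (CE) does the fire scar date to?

Total rings = 601 + 113 = 714.
714 − 371 = 343 rings lie beyond the fire scar toward the bark edge.
Removing the 17 false rings leaves 343 − 17 = 326 true rings beyond the fire scar.
Counting back 326 years from 1945 CE places the fire scar in 1945 − 326 = 1619 CE.

1619 CE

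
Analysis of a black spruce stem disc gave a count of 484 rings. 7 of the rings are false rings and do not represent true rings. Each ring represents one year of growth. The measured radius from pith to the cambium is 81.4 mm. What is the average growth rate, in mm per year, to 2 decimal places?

After corrections the count is 484 − 7 = 477 rings.
Mean rate = 81.4 mm / 477 years ≈ 0.17 mm per year.

0.17 mm per year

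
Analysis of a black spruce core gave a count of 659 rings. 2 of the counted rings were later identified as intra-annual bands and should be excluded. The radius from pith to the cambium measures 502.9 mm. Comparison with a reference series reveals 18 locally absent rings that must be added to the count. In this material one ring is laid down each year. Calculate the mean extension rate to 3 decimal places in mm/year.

Adjusted count: 659 − 2 + 18 = 675 rings.
Mean rate = 502.9 mm / 675 years ≈ 0.745 mm/year.

0.745 mm/year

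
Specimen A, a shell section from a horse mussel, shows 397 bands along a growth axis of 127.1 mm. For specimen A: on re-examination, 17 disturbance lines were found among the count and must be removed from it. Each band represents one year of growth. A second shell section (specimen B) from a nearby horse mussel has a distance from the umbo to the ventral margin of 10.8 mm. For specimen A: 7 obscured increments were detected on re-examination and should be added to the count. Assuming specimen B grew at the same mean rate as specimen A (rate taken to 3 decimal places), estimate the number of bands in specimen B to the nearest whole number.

33 bands

Specimen A: correcting the raw count gives 397 − 17 + 7 = 387 true bands.
A: 127.1 mm over 387 years gives 127.1 / 387 ≈ 0.328 mm/yr.
Specimen B: 10.8 mm / 0.328 mm per year = 32.93 years ≈ 33 bands.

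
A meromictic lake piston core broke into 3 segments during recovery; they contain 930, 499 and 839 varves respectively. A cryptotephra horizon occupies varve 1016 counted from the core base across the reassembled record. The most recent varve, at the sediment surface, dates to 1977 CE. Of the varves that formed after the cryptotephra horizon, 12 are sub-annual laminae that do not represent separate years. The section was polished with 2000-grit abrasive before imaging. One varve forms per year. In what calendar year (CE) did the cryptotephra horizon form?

Total varves = 930 + 499 + 839 = 2268.
2268 − 1016 = 1252 varves lie beyond the cryptotephra horizon toward the sediment surface.
1252 − 12 false = 1240 true varves after the cryptotephra horizon.
Counting back 1240 years from 1977 CE places the cryptotephra horizon in 1977 − 1240 = 737 CE.

737 CE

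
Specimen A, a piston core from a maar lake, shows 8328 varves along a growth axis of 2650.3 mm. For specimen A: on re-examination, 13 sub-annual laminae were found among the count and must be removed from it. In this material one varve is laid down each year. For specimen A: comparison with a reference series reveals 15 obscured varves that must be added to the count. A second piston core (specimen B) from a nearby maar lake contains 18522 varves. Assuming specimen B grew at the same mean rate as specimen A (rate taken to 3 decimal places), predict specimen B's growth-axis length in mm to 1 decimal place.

Specimen A: correcting the raw count gives 8328 − 13 + 15 = 8330 true varves.
A: 2650.3 mm over 8330 years gives 2650.3 / 8330 ≈ 0.318 mm/year.
Length of B = 0.318 × 18522 = 5890.0 mm.

5890.0 mm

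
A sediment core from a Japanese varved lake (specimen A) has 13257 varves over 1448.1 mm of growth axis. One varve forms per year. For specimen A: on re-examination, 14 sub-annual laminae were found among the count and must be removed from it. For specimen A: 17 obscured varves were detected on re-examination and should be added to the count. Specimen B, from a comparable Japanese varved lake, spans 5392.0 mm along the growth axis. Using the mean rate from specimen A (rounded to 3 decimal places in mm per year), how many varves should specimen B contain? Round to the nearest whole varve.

49468 varves

Specimen A: true varve count = 13257 − 14 + 17 = 13260.
A: Extension rate ≈ 1448.1 / 13260 = 0.109 mm/yr.
For B, 5392.0 / 0.109 = 49467.89 years ≈ 49468 varves.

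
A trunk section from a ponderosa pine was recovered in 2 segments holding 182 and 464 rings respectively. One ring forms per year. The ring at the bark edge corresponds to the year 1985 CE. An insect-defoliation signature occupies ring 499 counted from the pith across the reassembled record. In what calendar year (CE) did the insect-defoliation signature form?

1838 CE

Total rings = 182 + 464 = 646.
646 − 499 = 147 rings lie beyond the insect-defoliation signature toward the bark edge.
Counting back 147 years from 1985 CE places the insect-defoliation signature in 1985 − 147 = 1838 CE.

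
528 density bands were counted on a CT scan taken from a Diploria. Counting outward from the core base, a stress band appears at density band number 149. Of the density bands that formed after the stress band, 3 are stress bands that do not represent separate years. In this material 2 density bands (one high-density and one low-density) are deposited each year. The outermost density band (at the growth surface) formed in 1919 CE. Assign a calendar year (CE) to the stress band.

The stress band sits at density band 149 from the core base, so 528 − 149 = 379 density bands formed after it.
Removing the 3 false density bands leaves 379 − 3 = 376 true density bands beyond the stress band.
376 density bands at 2 per year is 376 / 2 = 188 years.
1919 − 188 = 1731 CE.

1731 CE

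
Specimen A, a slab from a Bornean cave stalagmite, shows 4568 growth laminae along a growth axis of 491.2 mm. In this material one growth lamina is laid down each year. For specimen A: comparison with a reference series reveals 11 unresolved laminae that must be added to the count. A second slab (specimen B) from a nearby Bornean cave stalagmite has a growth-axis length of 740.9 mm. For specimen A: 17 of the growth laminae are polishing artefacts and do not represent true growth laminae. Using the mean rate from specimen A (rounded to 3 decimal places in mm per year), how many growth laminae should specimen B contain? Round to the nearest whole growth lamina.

Specimen A: correcting the raw count gives 4568 − 17 + 11 = 4562 true growth laminae.
A: Extension rate ≈ 491.2 / 4562 = 0.108 mm per year.
Specimen B: 740.9 mm / 0.108 mm per year = 6860.19 years ≈ 6860 growth laminae.

6860 growth laminae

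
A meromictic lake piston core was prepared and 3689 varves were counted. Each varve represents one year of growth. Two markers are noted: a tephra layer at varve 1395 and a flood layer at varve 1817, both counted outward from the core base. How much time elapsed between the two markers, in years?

The two markers are separated by 1817 − 1395 = 422 varves.
At one varve per year, 422 years elapsed between them.

422 yr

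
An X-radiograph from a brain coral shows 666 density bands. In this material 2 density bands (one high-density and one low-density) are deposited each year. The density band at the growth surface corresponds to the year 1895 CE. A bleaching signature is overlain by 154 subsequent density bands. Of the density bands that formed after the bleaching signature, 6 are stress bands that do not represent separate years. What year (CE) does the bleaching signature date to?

1821 CE

154 density bands formed after the bleaching signature.
154 − 6 false = 148 true density bands after the bleaching signature.
Dividing by 2 density bands per year: 148 / 2 = 74 years.
Counting back 74 years from 1895 CE places the bleaching signature in 1895 − 74 = 1821 CE.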